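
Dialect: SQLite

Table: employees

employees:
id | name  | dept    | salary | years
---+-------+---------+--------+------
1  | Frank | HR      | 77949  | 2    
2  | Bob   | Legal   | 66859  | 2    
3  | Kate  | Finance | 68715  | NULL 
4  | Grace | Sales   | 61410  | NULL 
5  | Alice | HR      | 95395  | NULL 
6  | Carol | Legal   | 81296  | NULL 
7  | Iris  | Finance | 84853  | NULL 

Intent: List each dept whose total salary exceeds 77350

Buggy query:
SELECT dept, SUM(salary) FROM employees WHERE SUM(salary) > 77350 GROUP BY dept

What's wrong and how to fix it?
Bug: SUM(salary) is an aggregate, but WHERE filters rows before aggregation

Fix: Use HAVING (which filters groups after aggregation) instead of WHERE

Corrected query:
SELECT dept, SUM(salary) FROM employees GROUP BY dept HAVING SUM(salary) > 77350

Result:
dept    | SUM(salary)
--------+------------
Finance | 153568     
HR      | 173344     
Legal   | 148155     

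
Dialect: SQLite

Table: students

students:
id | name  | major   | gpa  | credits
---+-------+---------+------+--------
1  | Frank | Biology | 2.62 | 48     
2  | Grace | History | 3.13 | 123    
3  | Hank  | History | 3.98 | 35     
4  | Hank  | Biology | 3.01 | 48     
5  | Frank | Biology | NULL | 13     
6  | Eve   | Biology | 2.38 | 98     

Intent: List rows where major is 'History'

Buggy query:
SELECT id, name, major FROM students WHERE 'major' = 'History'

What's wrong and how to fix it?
Bug: Single quotes denote string literals in SQL; the column name is being compared as a constant string

Fix: Remove the quotes around the column name (or use double quotes for an identifier)

Corrected query:
SELECT id, name, major FROM students WHERE major = 'History'

Result:
id | name  | major  
---+-------+--------
2  | Grace | History
3  | Hank  | History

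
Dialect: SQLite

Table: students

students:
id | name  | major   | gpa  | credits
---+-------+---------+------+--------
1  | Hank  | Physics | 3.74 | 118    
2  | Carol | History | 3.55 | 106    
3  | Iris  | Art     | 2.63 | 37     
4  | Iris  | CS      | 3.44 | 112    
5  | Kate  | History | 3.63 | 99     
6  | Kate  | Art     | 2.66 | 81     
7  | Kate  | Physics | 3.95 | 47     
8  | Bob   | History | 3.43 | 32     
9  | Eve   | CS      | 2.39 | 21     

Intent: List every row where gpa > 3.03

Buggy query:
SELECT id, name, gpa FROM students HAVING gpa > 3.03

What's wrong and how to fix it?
Bug: HAVING filters the output of aggregation, but this query has no GROUP BY and no aggregate functions, so SQLite rejects it (HAVING clause on a non-aggregate query); the condition here is per row

Fix: Use WHERE for row-level filtering

Corrected query:
SELECT id, name, gpa FROM students WHERE gpa > 3.03

Result:
id | name  | gpa 
---+-------+-----
1  | Hank  | 3.74
2  | Carol | 3.55
4  | Iris  | 3.44
5  | Kate  | 3.63
7  | Kate  | 3.95
8  | Bob   | 3.43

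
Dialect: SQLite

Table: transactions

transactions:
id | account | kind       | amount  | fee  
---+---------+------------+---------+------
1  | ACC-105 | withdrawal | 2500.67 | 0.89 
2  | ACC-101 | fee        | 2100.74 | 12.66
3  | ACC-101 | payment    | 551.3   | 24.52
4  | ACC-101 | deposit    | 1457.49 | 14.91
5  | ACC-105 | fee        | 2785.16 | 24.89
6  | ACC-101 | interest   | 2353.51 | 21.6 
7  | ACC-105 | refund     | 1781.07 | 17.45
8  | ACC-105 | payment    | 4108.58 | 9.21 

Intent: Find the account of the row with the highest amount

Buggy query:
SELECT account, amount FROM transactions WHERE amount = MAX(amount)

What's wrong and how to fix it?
Bug: MAX(amount) is an aggregate and cannot be used directly in WHERE

Fix: Use a subquery: WHERE amount = (SELECT MAX(amount) FROM transactions)

Corrected query:
SELECT account, amount FROM transactions WHERE amount = (SELECT MAX(amount) FROM transactions)

Result:
account | amount 
--------+--------
ACC-105 | 4108.58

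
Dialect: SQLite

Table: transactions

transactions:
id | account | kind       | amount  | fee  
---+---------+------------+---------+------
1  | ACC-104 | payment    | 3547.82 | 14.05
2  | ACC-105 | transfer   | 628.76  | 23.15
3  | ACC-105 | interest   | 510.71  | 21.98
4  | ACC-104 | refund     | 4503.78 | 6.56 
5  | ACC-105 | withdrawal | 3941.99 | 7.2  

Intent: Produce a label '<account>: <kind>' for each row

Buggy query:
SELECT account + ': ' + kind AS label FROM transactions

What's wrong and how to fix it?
Bug: SQLite uses || for string concatenation; + coerces text to numbers (yielding 0)

Fix: Replace + with || to concatenate text

Corrected query:
SELECT account || ': ' || kind AS label FROM transactions

Result:
label              
-------------------
ACC-104: payment   
ACC-105: transfer  
ACC-105: interest  
ACC-104: refund    
ACC-105: withdrawal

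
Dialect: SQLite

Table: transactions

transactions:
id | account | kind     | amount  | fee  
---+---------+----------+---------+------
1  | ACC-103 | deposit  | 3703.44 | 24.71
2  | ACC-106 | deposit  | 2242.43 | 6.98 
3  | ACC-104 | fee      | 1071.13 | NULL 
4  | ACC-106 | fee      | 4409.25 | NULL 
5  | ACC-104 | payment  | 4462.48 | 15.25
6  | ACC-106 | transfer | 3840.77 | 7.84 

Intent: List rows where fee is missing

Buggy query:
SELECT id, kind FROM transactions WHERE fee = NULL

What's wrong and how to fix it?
Bug: '= NULL' is always unknown in SQL three-valued logic, so no rows match

Fix: Use IS NULL to test for NULL

Corrected query:
SELECT id, kind FROM transactions WHERE fee IS NULL

Result:
id | kind
---+-----
3  | fee 
4  | fee 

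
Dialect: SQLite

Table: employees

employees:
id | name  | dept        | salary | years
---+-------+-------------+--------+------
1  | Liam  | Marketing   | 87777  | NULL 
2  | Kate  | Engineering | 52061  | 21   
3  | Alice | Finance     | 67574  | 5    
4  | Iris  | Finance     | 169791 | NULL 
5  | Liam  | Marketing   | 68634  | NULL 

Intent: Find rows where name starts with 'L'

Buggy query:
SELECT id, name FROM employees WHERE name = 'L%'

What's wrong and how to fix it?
Bug: Wildcards only work with LIKE; '=' treats '%' as a literal character

Fix: Replace '=' with LIKE so 'L%' is treated as a pattern

Corrected query:
SELECT id, name FROM employees WHERE name LIKE 'L%'

Result:
id | name
---+-----
1  | Liam
5  | Liam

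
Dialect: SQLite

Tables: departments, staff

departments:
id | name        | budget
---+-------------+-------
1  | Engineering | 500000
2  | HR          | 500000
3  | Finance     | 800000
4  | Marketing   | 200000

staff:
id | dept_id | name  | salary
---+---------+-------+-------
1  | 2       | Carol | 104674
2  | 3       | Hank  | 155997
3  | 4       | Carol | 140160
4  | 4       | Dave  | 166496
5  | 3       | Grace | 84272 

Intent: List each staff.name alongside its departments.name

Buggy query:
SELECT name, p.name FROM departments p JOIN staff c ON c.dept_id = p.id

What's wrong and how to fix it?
Bug: Both tables have a 'name' column; the unqualified reference is ambiguous

Fix: Qualify the column with its table alias (c.name)

Corrected query:
SELECT c.name, p.name FROM departments p JOIN staff c ON c.dept_id = p.id

Result:
name  | name     
------+----------
Carol | HR       
Hank  | Finance  
Carol | Marketing
Dave  | Marketing
Grace | Finance  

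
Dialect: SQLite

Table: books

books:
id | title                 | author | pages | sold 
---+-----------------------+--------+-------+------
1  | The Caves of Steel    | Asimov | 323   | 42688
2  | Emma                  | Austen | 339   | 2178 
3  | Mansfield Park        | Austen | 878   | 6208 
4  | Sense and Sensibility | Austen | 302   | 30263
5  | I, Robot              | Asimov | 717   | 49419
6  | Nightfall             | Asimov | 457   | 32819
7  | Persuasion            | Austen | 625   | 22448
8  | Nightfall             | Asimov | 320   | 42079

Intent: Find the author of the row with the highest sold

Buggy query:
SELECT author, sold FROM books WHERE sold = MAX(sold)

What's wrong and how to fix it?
Bug: MAX(sold) is an aggregate and cannot be used directly in WHERE

Fix: Use a subquery: WHERE sold = (SELECT MAX(sold) FROM books)

Corrected query:
SELECT author, sold FROM books WHERE sold = (SELECT MAX(sold) FROM books)

Result:
author | sold 
-------+------
Asimov | 49419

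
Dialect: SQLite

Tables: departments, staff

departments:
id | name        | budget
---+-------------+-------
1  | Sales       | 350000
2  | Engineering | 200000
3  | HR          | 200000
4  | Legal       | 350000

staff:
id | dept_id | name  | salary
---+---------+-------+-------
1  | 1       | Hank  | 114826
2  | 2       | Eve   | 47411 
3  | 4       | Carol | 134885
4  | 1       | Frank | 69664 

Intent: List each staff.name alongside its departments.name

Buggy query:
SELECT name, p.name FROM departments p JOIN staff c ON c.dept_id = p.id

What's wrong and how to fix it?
Bug: 'name' exists in both joined tables, so the database can't tell which one is meant

Fix: Prefix ambiguous columns with the table alias

Corrected query:
SELECT c.name, p.name FROM departments p JOIN staff c ON c.dept_id = p.id

Result:
name  | name       
------+------------
Hank  | Sales      
Eve   | Engineering
Carol | Legal      
Frank | Sales      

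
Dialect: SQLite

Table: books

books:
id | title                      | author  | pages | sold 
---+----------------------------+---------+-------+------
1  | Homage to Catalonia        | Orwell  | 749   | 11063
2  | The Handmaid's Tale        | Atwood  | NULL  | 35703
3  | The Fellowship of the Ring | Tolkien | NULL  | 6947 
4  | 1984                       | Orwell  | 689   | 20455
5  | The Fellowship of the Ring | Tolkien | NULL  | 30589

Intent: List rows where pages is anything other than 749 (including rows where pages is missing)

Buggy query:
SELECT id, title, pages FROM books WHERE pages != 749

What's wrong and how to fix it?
Bug: Inequality against NULL is unknown, not true; rows with NULL are dropped

Fix: Handle NULL separately with IS NULL alongside the inequality

Corrected query:
SELECT id, title, pages FROM books WHERE pages != 749 OR pages IS NULL

Result:
id | title                      | pages
---+----------------------------+------
2  | The Handmaid's Tale        | NULL 
3  | The Fellowship of the Ring | NULL 
4  | 1984                       | 689  
5  | The Fellowship of the Ring | NULL 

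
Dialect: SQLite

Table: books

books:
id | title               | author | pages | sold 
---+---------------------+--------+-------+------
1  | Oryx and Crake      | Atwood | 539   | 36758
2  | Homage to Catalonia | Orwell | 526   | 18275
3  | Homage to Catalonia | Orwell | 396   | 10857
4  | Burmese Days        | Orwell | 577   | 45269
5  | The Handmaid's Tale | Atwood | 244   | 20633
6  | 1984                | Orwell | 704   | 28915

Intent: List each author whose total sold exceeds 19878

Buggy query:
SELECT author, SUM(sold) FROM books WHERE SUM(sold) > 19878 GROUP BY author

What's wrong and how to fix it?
Bug: SUM(sold) is an aggregate, but WHERE filters rows before aggregation

Fix: Move the aggregate condition to a HAVING clause

Corrected query:
SELECT author, SUM(sold) FROM books GROUP BY author HAVING SUM(sold) > 19878

Result:
author | SUM(sold)
-------+----------
Atwood | 57391    
Orwell | 103316   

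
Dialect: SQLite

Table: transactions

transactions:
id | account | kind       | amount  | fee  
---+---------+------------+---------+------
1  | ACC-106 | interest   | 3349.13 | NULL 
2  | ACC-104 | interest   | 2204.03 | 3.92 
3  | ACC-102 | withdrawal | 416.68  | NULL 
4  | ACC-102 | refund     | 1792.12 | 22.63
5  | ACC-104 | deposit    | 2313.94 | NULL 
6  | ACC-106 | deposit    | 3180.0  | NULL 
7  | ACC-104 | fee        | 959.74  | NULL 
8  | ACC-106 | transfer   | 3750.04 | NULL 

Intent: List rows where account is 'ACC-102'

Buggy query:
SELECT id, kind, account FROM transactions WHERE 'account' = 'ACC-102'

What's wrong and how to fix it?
Bug: 'account' in single quotes is a string literal, not the column; the comparison is literal-vs-literal and never true

Fix: Remove the quotes around the column name (or use double quotes for an identifier)

Corrected query:
SELECT id, kind, account FROM transactions WHERE account = 'ACC-102'

Result:
id | kind       | account
---+------------+--------
3  | withdrawal | ACC-102
4  | refund     | ACC-102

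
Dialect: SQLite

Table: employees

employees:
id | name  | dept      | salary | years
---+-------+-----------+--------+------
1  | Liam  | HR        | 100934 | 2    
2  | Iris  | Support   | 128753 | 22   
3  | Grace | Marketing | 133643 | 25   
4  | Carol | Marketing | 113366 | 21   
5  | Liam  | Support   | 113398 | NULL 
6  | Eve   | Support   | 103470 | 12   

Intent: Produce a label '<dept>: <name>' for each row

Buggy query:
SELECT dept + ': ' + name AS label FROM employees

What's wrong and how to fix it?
Bug: SQLite uses || for string concatenation; + coerces text to numbers (yielding 0)

Fix: Use the || operator for string concatenation

Corrected query:
SELECT dept || ': ' || name AS label FROM employees

Result:
label           
----------------
HR: Liam        
Support: Iris   
Marketing: Grace
Marketing: Carol
Support: Liam   
Support: Eve    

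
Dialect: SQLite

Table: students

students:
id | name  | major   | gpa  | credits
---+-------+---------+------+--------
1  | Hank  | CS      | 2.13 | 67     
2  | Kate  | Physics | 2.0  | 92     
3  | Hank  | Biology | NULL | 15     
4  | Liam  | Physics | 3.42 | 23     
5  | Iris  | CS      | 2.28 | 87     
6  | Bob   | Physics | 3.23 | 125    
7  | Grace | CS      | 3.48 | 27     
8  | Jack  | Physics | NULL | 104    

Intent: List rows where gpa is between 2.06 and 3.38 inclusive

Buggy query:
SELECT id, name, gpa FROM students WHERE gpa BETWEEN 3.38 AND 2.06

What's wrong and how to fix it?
Bug: BETWEEN expects the lower bound first; with 3.38 AND 2.06 the range is empty

Fix: Write BETWEEN 2.06 AND 3.38

Corrected query:
SELECT id, name, gpa FROM students WHERE gpa BETWEEN 2.06 AND 3.38

Result:
id | name | gpa 
---+------+-----
1  | Hank | 2.13
5  | Iris | 2.28
6  | Bob  | 3.23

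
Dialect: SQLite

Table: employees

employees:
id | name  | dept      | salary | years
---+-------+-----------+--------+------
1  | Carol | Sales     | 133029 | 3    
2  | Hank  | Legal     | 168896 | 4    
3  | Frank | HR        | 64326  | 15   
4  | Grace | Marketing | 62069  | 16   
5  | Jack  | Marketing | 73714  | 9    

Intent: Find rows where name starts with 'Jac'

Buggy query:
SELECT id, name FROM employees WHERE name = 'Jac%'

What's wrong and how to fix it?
Bug: '=' compares the literal string including the % character; pattern matching needs LIKE

Fix: Replace '=' with LIKE so 'Jac%' is treated as a pattern

Corrected query:
SELECT id, name FROM employees WHERE name LIKE 'Jac%'

Result:
id | name
---+-----
5  | Jack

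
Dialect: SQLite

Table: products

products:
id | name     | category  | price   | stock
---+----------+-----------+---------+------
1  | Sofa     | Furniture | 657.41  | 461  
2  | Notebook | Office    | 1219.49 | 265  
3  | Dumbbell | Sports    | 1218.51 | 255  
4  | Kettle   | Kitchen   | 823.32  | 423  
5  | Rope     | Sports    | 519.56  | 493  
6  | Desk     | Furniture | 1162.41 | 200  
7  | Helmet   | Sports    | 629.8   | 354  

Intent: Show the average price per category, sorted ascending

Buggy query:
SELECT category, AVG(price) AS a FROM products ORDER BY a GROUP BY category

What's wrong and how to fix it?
Bug: ORDER BY appears before GROUP BY; SQL clause order requires GROUP BY first

Fix: Move ORDER BY to the end, after GROUP BY

Corrected query:
SELECT category, AVG(price) AS a FROM products GROUP BY category ORDER BY a

Result:
category  | a      
----------+--------
Sports    | 789.29 
Kitchen   | 823.32 
Furniture | 909.91 
Office    | 1219.49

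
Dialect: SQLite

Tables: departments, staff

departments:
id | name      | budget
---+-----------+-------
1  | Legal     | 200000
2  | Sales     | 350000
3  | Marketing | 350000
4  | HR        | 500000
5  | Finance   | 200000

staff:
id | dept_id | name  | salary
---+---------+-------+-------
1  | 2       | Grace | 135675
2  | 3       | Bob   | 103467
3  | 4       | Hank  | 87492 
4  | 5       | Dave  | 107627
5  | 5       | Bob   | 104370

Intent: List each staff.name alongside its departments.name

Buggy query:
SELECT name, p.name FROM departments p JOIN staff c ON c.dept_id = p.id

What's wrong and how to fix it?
Bug: 'name' exists in both joined tables, so the database can't tell which one is meant

Fix: Qualify the column with its table alias (c.name)

Corrected query:
SELECT c.name, p.name FROM departments p JOIN staff c ON c.dept_id = p.id

Result:
name  | name     
------+----------
Grace | Sales    
Bob   | Marketing
Hank  | HR       
Dave  | Finance  
Bob   | Finance  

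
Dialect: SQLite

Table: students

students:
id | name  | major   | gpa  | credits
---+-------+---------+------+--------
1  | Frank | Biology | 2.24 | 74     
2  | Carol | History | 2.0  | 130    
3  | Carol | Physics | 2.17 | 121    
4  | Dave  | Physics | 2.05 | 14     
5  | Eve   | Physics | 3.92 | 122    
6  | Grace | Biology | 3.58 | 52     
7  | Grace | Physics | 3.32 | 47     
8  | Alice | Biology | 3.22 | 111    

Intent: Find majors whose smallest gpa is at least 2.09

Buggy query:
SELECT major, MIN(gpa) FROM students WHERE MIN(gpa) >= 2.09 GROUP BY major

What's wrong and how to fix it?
Bug: Aggregates like MIN are computed per group after WHERE runs

Fix: Replace WHERE with HAVING after the GROUP BY

Corrected query:
SELECT major, MIN(gpa) FROM students GROUP BY major HAVING MIN(gpa) >= 2.09

Result:
major   | MIN(gpa)
--------+---------
Biology | 2.24    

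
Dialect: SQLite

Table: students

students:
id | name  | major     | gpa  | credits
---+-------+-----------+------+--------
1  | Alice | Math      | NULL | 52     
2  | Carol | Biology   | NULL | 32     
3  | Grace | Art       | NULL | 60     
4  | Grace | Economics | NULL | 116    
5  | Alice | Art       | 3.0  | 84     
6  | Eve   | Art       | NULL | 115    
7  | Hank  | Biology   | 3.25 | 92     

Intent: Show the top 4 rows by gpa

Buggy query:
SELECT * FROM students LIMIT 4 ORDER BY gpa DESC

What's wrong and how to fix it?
Bug: ORDER BY cannot follow LIMIT; LIMIT is the final clause

Fix: Swap the clauses: ORDER BY first, then LIMIT

Corrected query:
SELECT * FROM students ORDER BY gpa DESC LIMIT 4

Result:
id | name  | major   | gpa  | credits
---+-------+---------+------+--------
7  | Hank  | Biology | 3.25 | 92     
5  | Alice | Art     | 3    | 84     
1  | Alice | Math    | NULL | 52     
2  | Carol | Biology | NULL | 32     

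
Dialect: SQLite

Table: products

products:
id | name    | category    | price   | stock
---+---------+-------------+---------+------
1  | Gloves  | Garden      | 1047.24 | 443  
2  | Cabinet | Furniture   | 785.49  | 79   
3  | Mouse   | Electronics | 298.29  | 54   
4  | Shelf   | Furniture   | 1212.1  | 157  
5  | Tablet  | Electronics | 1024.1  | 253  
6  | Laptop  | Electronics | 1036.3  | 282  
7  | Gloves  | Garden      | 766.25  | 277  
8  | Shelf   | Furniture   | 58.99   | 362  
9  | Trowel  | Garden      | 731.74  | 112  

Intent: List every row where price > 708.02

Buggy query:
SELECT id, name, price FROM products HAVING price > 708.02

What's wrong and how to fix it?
Bug: HAVING filters the output of aggregation, but this query has no GROUP BY and no aggregate functions, so SQLite rejects it (HAVING clause on a non-aggregate query); the condition here is per row

Fix: Replace HAVING with WHERE since the condition applies to individual rows

Corrected query:
SELECT id, name, price FROM products WHERE price > 708.02

Result:
id | name    | price  
---+---------+--------
1  | Gloves  | 1047.24
2  | Cabinet | 785.49 
4  | Shelf   | 1212.1 
5  | Tablet  | 1024.1 
6  | Laptop  | 1036.3 
7  | Gloves  | 766.25 
9  | Trowel  | 731.74 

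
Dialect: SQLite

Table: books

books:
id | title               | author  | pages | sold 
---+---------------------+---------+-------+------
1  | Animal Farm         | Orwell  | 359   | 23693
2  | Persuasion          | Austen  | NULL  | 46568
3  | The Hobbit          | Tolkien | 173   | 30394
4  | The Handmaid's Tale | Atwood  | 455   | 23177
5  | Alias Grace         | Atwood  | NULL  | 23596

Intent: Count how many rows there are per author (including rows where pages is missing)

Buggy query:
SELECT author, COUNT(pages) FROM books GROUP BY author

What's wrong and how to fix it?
Bug: COUNT(column) counts non-NULL values only; rows with NULL pages aren't counted

Fix: Use COUNT(*) to count all rows regardless of NULL

Corrected query:
SELECT author, COUNT(*) FROM books GROUP BY author

Result:
author  | COUNT(*)
--------+---------
Atwood  | 2       
Austen  | 1       
Orwell  | 1       
Tolkien | 1       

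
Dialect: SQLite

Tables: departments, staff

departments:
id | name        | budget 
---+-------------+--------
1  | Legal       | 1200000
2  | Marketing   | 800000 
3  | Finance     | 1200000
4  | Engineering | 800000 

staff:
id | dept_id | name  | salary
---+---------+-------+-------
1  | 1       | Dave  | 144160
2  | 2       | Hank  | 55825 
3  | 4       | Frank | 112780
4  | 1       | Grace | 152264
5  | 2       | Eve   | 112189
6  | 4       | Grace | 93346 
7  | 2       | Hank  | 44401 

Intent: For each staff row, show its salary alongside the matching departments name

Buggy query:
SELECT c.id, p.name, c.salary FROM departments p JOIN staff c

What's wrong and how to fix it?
Bug: Missing join condition: each staff row is matched to all departments rows instead of just its own

Fix: Specify the join condition linking the foreign key to the parent id

Corrected query:
SELECT c.id, p.name, c.salary FROM departments p JOIN staff c ON c.dept_id = p.id

Result:
id | name        | salary
---+-------------+-------
1  | Legal       | 144160
2  | Marketing   | 55825 
3  | Engineering | 112780
4  | Legal       | 152264
5  | Marketing   | 112189
6  | Engineering | 93346 
7  | Marketing   | 44401 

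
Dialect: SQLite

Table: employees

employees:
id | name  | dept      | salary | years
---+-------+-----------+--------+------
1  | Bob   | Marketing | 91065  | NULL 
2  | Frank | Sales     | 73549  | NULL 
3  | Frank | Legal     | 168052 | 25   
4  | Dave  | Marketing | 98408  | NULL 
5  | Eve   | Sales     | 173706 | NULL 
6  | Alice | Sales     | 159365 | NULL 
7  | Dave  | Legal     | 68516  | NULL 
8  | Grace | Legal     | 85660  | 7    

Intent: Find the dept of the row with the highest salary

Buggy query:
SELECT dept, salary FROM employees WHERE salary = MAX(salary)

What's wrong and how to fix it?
Bug: WHERE is evaluated per row; an aggregate over the whole table isn't defined there

Fix: Use a subquery: WHERE salary = (SELECT MAX(salary) FROM employees)

Corrected query:
SELECT dept, salary FROM employees WHERE salary = (SELECT MAX(salary) FROM employees)

Result:
dept  | salary
------+-------
Sales | 173706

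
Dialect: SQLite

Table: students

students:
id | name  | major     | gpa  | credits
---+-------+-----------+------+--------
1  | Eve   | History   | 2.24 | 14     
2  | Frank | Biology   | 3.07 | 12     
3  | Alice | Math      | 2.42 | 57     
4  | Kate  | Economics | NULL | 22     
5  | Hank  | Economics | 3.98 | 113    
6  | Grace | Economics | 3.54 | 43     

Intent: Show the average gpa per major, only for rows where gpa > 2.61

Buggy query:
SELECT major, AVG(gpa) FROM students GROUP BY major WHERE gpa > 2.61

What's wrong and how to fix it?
Bug: WHERE cannot follow GROUP BY

Fix: Move the WHERE clause before GROUP BY

Corrected query:
SELECT major, AVG(gpa) FROM students WHERE gpa > 2.61 GROUP BY major

Result:
major     | AVG(gpa)
----------+---------
Biology   | 3.07    
Economics | 3.76    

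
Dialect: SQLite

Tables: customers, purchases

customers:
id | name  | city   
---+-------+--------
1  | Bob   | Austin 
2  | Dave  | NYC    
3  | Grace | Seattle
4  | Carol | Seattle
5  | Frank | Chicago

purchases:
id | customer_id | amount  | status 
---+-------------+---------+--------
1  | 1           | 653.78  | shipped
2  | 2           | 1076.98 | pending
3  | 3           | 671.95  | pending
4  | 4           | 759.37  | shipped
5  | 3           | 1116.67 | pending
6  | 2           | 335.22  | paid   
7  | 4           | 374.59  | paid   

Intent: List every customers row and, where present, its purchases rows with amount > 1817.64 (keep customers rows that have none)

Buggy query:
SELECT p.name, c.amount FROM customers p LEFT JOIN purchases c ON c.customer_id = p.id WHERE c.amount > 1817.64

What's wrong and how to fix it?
Bug: Filtering c.amount in WHERE discards the NULL rows produced by LEFT JOIN, turning it into an inner join

Fix: Move the right-table condition into the ON clause so unmatched parents are kept

Corrected query:
SELECT p.name, c.amount FROM customers p LEFT JOIN purchases c ON c.customer_id = p.id AND c.amount > 1817.64

Result:
name  | amount
------+-------
Bob   | NULL  
Dave  | NULL  
Grace | NULL  
Carol | NULL  
Frank | NULL  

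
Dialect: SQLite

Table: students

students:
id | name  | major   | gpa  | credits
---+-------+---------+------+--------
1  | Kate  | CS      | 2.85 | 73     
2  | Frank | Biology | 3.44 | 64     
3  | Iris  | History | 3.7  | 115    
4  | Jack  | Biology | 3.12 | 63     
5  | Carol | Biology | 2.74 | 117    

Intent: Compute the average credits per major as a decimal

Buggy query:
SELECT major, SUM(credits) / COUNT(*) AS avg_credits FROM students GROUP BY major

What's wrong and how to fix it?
Bug: SUM(credits) and COUNT(*) are both integers; the division truncates the fractional part

Fix: Cast one side to REAL so the division keeps the fractional part

Corrected query:
SELECT major, SUM(credits) * 1.0 / COUNT(*) AS avg_credits FROM students GROUP BY major

Result:
major   | avg_credits
--------+------------
Biology | 81.333333  
CS      | 73         
History | 115        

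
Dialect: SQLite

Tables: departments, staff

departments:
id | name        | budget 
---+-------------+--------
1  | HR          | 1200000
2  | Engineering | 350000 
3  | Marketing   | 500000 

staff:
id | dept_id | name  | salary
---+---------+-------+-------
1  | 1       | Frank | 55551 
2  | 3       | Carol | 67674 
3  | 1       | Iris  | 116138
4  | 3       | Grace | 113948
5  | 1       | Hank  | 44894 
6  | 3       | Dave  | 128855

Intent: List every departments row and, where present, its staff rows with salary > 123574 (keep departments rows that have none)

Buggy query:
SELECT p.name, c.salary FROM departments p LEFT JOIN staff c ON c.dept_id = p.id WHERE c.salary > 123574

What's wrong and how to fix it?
Bug: Filtering c.salary in WHERE discards the NULL rows produced by LEFT JOIN, turning it into an inner join

Fix: Put 'c.salary > 123574' in the JOIN's ON clause instead of WHERE

Corrected query:
SELECT p.name, c.salary FROM departments p LEFT JOIN staff c ON c.dept_id = p.id AND c.salary > 123574

Result:
name        | salary
------------+-------
HR          | NULL  
Engineering | NULL  
Marketing   | 128855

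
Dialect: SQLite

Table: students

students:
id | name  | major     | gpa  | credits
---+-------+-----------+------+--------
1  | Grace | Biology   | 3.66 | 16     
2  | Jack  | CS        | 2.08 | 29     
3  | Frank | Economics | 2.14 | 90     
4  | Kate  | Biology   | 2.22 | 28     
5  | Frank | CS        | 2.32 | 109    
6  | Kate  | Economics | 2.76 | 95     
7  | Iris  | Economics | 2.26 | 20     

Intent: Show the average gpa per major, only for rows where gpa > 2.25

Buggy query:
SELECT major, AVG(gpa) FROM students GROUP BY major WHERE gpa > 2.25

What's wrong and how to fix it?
Bug: Row-level WHERE must come before GROUP BY in the clause order

Fix: Move the WHERE clause before GROUP BY

Corrected query:
SELECT major, AVG(gpa) FROM students WHERE gpa > 2.25 GROUP BY major

Result:
major     | AVG(gpa)
----------+---------
Biology   | 3.66    
CS        | 2.32    
Economics | 2.51    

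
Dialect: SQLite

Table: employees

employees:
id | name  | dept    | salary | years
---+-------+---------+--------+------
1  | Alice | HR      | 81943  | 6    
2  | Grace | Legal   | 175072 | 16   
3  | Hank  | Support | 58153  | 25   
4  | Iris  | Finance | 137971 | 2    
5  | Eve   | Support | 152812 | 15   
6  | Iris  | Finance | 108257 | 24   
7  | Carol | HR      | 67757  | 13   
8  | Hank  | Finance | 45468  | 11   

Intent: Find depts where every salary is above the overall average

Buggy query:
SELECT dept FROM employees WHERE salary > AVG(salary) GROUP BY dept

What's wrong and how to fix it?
Bug: WHERE evaluates per row before aggregation, so AVG() is unavailable

Fix: Compute the overall average in a scalar subquery and compare each group's MIN against it in HAVING

Corrected query:
SELECT dept FROM employees GROUP BY dept HAVING MIN(salary) > (SELECT AVG(salary) FROM employees)

Result:
dept 
-----
Legal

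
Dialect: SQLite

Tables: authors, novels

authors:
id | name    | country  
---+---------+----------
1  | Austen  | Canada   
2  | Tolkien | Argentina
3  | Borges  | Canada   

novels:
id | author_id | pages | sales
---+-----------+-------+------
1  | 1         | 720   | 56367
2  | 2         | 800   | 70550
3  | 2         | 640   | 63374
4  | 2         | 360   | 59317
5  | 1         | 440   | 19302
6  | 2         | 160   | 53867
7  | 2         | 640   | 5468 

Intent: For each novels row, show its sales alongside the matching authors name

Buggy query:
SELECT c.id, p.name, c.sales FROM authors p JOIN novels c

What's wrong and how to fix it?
Bug: JOIN with no ON clause produces a cartesian product; every novels row pairs with every authors row

Fix: Specify the join condition linking the foreign key to the parent id

Corrected query:
SELECT c.id, p.name, c.sales FROM authors p JOIN novels c ON c.author_id = p.id

Result:
id | name    | sales
---+---------+------
1  | Austen  | 56367
2  | Tolkien | 70550
3  | Tolkien | 63374
4  | Tolkien | 59317
5  | Austen  | 19302
6  | Tolkien | 53867
7  | Tolkien | 5468 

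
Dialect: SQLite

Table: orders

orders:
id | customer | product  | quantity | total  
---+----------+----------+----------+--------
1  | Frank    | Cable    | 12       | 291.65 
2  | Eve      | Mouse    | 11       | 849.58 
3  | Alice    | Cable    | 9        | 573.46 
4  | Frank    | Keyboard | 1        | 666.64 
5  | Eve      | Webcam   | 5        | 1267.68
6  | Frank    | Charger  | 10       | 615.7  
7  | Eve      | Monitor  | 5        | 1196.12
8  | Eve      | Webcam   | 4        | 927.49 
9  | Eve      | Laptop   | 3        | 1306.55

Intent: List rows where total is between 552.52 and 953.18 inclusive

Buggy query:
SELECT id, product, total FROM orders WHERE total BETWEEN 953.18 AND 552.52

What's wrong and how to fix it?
Bug: The bounds are reversed; BETWEEN a AND b requires a <= b to match anything

Fix: Write BETWEEN 552.52 AND 953.18

Corrected query:
SELECT id, product, total FROM orders WHERE total BETWEEN 552.52 AND 953.18

Result:
id | product  | total 
---+----------+-------
2  | Mouse    | 849.58
3  | Cable    | 573.46
4  | Keyboard | 666.64
6  | Charger  | 615.7 
8  | Webcam   | 927.49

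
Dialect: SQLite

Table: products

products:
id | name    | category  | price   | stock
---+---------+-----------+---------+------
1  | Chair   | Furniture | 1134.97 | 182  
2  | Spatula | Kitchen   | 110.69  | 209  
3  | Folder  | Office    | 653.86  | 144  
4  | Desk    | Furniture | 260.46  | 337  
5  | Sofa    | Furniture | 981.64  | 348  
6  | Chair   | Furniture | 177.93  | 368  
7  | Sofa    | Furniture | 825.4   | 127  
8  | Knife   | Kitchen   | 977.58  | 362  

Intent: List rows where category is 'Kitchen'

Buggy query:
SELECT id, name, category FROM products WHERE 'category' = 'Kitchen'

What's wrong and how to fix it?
Bug: 'category' in single quotes is a string literal, not the column; the comparison is literal-vs-literal and never true

Fix: Remove the quotes around the column name (or use double quotes for an identifier)

Corrected query:
SELECT id, name, category FROM products WHERE category = 'Kitchen'

Result:
id | name    | category
---+---------+---------
2  | Spatula | Kitchen 
8  | Knife   | Kitchen 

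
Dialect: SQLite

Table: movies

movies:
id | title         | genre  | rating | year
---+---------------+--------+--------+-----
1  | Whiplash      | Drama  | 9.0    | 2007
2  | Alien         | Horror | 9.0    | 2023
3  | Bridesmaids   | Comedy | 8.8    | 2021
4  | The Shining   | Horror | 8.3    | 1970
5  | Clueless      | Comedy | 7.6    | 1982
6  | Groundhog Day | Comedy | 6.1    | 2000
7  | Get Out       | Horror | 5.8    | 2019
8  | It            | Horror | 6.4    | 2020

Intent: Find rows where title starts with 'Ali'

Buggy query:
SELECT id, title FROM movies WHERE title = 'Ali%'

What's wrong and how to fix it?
Bug: '=' compares the literal string including the % character; pattern matching needs LIKE

Fix: Use LIKE for wildcard pattern matching

Corrected query:
SELECT id, title FROM movies WHERE title LIKE 'Ali%'

Result:
id | title
---+------
2  | Alien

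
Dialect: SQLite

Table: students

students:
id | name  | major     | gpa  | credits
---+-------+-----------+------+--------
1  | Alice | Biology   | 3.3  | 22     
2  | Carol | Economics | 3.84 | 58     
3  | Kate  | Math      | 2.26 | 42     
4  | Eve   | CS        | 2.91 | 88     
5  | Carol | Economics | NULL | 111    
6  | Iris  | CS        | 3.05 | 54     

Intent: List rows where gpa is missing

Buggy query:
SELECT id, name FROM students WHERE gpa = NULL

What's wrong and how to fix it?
Bug: '= NULL' is always unknown in SQL three-valued logic, so no rows match

Fix: Use IS NULL to test for NULL

Corrected query:
SELECT id, name FROM students WHERE gpa IS NULL

Result:
id | name 
---+------
5  | Carol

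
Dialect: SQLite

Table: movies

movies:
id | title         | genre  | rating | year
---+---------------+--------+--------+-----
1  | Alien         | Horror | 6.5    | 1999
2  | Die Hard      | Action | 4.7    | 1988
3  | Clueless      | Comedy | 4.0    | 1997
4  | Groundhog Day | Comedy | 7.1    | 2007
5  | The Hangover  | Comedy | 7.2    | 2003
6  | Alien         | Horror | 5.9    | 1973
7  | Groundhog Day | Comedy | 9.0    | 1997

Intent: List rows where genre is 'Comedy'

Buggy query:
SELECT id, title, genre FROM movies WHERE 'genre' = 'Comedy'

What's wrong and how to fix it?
Bug: 'genre' in single quotes is a string literal, not the column; the comparison is literal-vs-literal and never true

Fix: Remove the quotes around the column name (or use double quotes for an identifier)

Corrected query:
SELECT id, title, genre FROM movies WHERE genre = 'Comedy'

Result:
id | title         | genre 
---+---------------+-------
3  | Clueless      | Comedy
4  | Groundhog Day | Comedy
5  | The Hangover  | Comedy
7  | Groundhog Day | Comedy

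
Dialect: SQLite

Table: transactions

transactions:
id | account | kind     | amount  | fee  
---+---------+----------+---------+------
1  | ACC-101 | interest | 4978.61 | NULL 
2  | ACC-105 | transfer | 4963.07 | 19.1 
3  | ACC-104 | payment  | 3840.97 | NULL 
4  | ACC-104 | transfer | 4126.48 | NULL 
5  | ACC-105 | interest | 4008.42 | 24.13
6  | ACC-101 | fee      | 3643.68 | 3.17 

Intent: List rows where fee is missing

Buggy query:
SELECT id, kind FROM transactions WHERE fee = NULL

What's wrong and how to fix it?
Bug: '= NULL' is always unknown in SQL three-valued logic, so no rows match

Fix: Use IS NULL to test for NULL

Corrected query:
SELECT id, kind FROM transactions WHERE fee IS NULL

Result:
id | kind    
---+---------
1  | interest
3  | payment 
4  | transfer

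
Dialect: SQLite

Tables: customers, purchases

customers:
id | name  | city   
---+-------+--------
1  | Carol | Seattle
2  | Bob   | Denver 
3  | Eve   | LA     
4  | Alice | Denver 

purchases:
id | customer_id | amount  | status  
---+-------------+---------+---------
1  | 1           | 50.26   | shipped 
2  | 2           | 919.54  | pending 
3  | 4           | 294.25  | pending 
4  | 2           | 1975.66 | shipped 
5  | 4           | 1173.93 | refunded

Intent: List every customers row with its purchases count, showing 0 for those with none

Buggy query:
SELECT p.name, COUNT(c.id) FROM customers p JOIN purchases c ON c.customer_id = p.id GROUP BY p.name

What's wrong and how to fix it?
Bug: An inner join excludes parents with zero children

Fix: Use LEFT JOIN so parents without children still appear (COUNT(c.id) gives 0)

Corrected query:
SELECT p.name, COUNT(c.id) FROM customers p LEFT JOIN purchases c ON c.customer_id = p.id GROUP BY p.name

Result:
name  | COUNT(c.id)
------+------------
Alice | 2          
Bob   | 2          
Carol | 1          
Eve   | 0          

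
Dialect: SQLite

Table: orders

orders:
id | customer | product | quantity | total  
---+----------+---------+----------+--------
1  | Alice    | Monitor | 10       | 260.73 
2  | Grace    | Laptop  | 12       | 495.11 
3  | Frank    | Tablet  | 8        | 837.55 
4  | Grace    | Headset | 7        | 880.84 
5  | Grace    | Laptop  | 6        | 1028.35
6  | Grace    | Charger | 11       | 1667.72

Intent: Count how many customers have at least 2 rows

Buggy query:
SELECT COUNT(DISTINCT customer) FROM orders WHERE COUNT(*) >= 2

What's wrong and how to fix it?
Bug: WHERE filters individual rows, not groups, so a group-level COUNT is invalid there

Fix: Group first with HAVING COUNT(*) >= 2, then COUNT the resulting groups

Corrected query:
SELECT COUNT(*) FROM (SELECT customer FROM orders GROUP BY customer HAVING COUNT(*) >= 2)

Result:
COUNT(*)
--------
1       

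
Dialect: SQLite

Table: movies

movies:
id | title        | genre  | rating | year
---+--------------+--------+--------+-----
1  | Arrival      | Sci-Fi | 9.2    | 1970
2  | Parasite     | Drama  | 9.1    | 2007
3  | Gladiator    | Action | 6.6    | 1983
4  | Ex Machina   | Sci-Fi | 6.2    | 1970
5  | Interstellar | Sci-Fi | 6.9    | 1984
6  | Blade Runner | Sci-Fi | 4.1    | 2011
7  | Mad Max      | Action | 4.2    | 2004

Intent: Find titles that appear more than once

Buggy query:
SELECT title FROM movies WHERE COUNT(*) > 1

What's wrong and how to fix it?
Bug: WHERE can't reference COUNT(*); aggregates are computed after WHERE

Fix: Group first, then use HAVING for the count condition

Corrected query:
SELECT title FROM movies GROUP BY title HAVING COUNT(*) > 1

Result:
(no rows)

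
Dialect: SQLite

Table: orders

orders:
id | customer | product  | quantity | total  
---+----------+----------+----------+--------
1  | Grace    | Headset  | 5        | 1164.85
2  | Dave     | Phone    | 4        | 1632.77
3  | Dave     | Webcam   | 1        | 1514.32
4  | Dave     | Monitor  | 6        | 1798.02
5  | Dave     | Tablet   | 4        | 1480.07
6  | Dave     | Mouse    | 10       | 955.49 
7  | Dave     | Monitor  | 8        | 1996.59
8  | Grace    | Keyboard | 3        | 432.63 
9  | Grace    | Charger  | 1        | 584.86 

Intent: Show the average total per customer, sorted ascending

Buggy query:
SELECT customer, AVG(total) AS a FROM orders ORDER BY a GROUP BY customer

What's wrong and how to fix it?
Bug: ORDER BY appears before GROUP BY; SQL clause order requires GROUP BY first

Fix: Move ORDER BY to the end, after GROUP BY

Corrected query:
SELECT customer, AVG(total) AS a FROM orders GROUP BY customer ORDER BY a

Result:
customer | a          
---------+------------
Grace    | 727.446667 
Dave     | 1562.876667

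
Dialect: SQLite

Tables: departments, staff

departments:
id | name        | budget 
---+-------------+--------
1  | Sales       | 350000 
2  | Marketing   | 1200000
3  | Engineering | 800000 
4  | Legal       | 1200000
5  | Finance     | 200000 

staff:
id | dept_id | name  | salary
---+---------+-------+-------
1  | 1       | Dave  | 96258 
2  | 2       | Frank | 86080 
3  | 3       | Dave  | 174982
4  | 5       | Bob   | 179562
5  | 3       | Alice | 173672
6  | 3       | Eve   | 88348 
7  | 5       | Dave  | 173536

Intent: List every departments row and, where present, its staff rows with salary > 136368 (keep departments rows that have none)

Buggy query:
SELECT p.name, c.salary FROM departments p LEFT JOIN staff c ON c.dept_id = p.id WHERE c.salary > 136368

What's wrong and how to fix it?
Bug: A WHERE condition on the right-hand table after LEFT JOIN drops unmatched parents

Fix: Move the right-table condition into the ON clause so unmatched parents are kept

Corrected query:
SELECT p.name, c.salary FROM departments p LEFT JOIN staff c ON c.dept_id = p.id AND c.salary > 136368

Result:
name        | salary
------------+-------
Sales       | NULL  
Marketing   | NULL  
Engineering | 173672
Engineering | 174982
Legal       | NULL  
Finance     | 173536
Finance     | 179562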